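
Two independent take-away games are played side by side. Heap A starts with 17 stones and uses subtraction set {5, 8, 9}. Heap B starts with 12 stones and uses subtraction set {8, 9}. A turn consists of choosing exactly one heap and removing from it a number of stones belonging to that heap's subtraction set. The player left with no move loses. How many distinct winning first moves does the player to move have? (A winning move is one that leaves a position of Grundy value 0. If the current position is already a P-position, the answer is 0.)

4

Heap A, S = {5, 8, 9}:
n :  0  1  2  3  4  5  6  7  8  9 10 11 12 13 14 15 16 17
G :  0  0  0  0  0  1  1  1  1  1  2  2  2  2  0  0  0  0
G_A(17) = 0.
Heap B, S = {8, 9}:
n :  0  1  2  3  4  5  6  7  8  9 10 11 12
G :  0  0  0  0  0  0  0  0  1  1  1  1  1
G_B(12) = 1.
Combined Grundy value = 0 ⊕ 1 = 1.
A winning move leaves total XOR = 0, i.e. changes one component's Grundy value g to g ⊕ X where X is the current total.
Heap A: need g' = 0⊕1 = 1. Options: 17−5→G=2, 17−8→G=1, 17−9→G=1. Hits: 2.
Heap B: need g' = 1⊕1 = 0. Options: 12−8→G=0, 12−9→G=0. Hits: 2.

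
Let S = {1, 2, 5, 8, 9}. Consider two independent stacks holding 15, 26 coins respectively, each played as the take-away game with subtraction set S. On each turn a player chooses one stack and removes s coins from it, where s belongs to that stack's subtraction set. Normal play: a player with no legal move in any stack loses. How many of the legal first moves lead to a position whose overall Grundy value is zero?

5

All stacks use S = {1, 2, 5, 8, 9}:
G(0) = 0
G(1) = mex{0} = 1
G(2) = mex{1,0} = 2
G(3) = mex{2,1} = 0
G(4) = mex{0,2} = 1
G(5) = mex{1,0,0} = 2
G(6) = mex{2,1,1} = 0
G(7) = mex{0,2,2} = 1
G(8) = mex{1,0,0,0} = 2
G(9) = mex{2,1,1,1,0} = 3
G(10) = mex{3,2,2,2,1} = 0
G(11) = mex{0,3,0,0,2} = 1
G(12) = mex{1,0,1,1,0} = 2
G(13) = mex{2,1,2,2,1} = 0
G(14) = mex{0,2,3,0,2} = 1
G(15) = mex{1,0,0,1,0} = 2
G(16) = mex{2,1,1,2,1} = 0
G(17) = mex{0,2,2,3,2} = 1
G(18) = mex{1,0,0,0,3} = 2
G(19) = mex{2,1,1,1,0} = 3
G(20) = mex{3,2,2,2,1} = 0
G(21) = mex{0,3,0,0,2} = 1
G(22) = mex{1,0,1,1,0} = 2
G(23) = mex{2,1,2,2,1} = 0
G(24) = mex{0,2,3,0,2} = 1
G(25) = mex{1,0,0,1,0} = 2
G(26) = mex{2,1,1,2,1} = 0
Stack A: G(15) = 2.
Stack B: G(26) = 0.
Combined Grundy value = 2 ⊕ 0 = 2.
A winning move leaves total XOR = 0, i.e. changes one component's Grundy value g to g ⊕ X where X is the current total.
Stack A: need g' = 2⊕2 = 0. Options: 15−1→G=1, 15−2→G=0, 15−5→G=0, 15−8→G=1, 15−9→G=0. Hits: 3.
Stack B: need g' = 0⊕2 = 2. Options: 26−1→G=2, 26−2→G=1, 26−5→G=1, 26−8→G=2, 26−9→G=1. Hits: 2.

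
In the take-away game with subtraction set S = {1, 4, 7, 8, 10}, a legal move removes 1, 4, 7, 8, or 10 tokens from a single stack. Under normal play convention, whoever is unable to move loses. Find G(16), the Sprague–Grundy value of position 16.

G(0) = 0
G(1) = mex{0} = 1
G(2) = mex{1} = 0
G(3) = mex{0} = 1
G(4) = mex{1,0} = 2
G(5) = mex{2,1} = 0
G(6) = mex{0,0} = 1
G(7) = mex{1,1,0} = 2
G(8) = mex{2,2,1,0} = 3
G(9) = mex{3,0,0,1} = 2
G(10) = mex{2,1,1,0,0} = 3
G(11) = mex{3,2,2,1,1} = 0
G(12) = mex{0,3,0,2,0} = 1
G(13) = mex{1,2,1,0,1} = 3
G(14) = mex{3,3,2,1,2} = 0
G(15) = mex{0,0,3,2,0} = 1
G(16) = mex{1,1,2,3,1} = 0

0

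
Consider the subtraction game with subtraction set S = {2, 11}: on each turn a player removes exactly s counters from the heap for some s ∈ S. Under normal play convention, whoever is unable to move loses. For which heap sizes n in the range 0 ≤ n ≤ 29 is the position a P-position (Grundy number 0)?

0, 1, 4, 5, 8, 9, 13, 14, 17, 18, 21, 22, 26, 27

n :  0  1  2  3  4  5  6  7  8  9 10 11 12 13 14 15 16 17 18 19 20 21 22 23 24 25 26 27 28 29
G :  0  0  1  1  0  0  1  1  0  0  1  1  2  0  0  1  1  0  0  1  1  0  0  1  1  2  0  0  1  1
P-positions are exactly the n with G(n) = 0.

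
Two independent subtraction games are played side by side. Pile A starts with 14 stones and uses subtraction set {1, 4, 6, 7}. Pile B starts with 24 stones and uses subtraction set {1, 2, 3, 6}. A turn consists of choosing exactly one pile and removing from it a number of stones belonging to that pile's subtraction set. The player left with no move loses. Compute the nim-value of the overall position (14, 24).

Pile A, S = {1, 4, 6, 7}:
G(0) = 0
G(1) = mex{0} = 1
G(2) = mex{1} = 0
G(3) = mex{0} = 1
G(4) = mex{1,0} = 2
G(5) = mex{2,1} = 0
G(6) = mex{0,0,0} = 1
G(7) = mex{1,1,1,0} = 2
G(8) = mex{2,2,0,1} = 3
G(9) = mex{3,0,1,0} = 2
G(10) = mex{2,1,2,1} = 0
G(11) = mex{0,2,0,2} = 1
G(12) = mex{1,3,1,0} = 2
G(13) = mex{2,2,2,1} = 0
G(14) = mex{0,0,3,2} = 1
G_A(14) = 1.
Pile B, S = {1, 2, 3, 6}:
G(0) = 0
G(1) = mex{0} = 1
G(2) = mex{1,0} = 2
G(3) = mex{2,1,0} = 3
G(4) = mex{3,2,1} = 0
G(5) = mex{0,3,2} = 1
G(6) = mex{1,0,3,0} = 2
G(7) = mex{2,1,0,1} = 3
G(8) = mex{3,2,1,2} = 0
G(9) = mex{0,3,2,3} = 1
G(10) = mex{1,0,3,0} = 2
G(11) = mex{2,1,0,1} = 3
G(12) = mex{3,2,1,2} = 0
G(13) = mex{0,3,2,3} = 1
G(14) = mex{1,0,3,0} = 2
G(15) = mex{2,1,0,1} = 3
G(16) = mex{3,2,1,2} = 0
G(17) = mex{0,3,2,3} = 1
G(18) = mex{1,0,3,0} = 2
G(19) = mex{2,1,0,1} = 3
G(20) = mex{3,2,1,2} = 0
G(21) = mex{0,3,2,3} = 1
G(22) = mex{1,0,3,0} = 2
G(23) = mex{2,1,0,1} = 3
G(24) = mex{3,2,1,2} = 0
G_B(24) = 0.
Combined Grundy value = 1 ⊕ 0 = 1.

1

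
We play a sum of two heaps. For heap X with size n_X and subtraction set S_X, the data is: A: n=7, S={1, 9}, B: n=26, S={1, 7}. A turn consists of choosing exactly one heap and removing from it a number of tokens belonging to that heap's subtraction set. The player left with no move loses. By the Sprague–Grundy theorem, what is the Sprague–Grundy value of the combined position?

1

Heap A, S = {1, 9}:
G(0) = 0
G(1) = mex{0} = 1
G(2) = mex{1} = 0
G(3) = mex{0} = 1
G(4) = mex{1} = 0
G(5) = mex{0} = 1
G(6) = mex{1} = 0
G(7) = mex{0} = 1
G_A(7) = 1.
Heap B, S = {1, 7}:
n :  0  1  2  3  4  5  6  7  8  9 10 11 12 13 14 15 16 17 18 19 20 21 22 23 24 25 26
G :  0  1  0  1  0  1  0  1  0  1  0  1  0  1  0  1  0  1  0  1  0  1  0  1  0  1  0
G_B(26) = 0.
Combined Grundy value = 1 ⊕ 0 = 1.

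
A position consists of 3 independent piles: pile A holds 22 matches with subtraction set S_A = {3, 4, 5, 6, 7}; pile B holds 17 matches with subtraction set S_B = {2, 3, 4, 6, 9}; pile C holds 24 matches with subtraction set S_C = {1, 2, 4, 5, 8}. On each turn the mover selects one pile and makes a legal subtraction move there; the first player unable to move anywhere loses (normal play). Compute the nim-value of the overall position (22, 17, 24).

2

Pile A, S = {3, 4, 5, 6, 7}:
G(0) = 0
G(1) = mex{} = 0
G(2) = mex{} = 0
G(3) = mex{0} = 1
G(4) = mex{0,0} = 1
G(5) = mex{0,0,0} = 1
G(6) = mex{1,0,0,0} = 2
G(7) = mex{1,1,0,0,0} = 2
G(8) = mex{1,1,1,0,0} = 2
G(9) = mex{2,1,1,1,0} = 3
G(10) = mex{2,2,1,1,1} = 0
G(11) = mex{2,2,2,1,1} = 0
G(12) = mex{3,2,2,2,1} = 0
G(13) = mex{0,3,2,2,2} = 1
G(14) = mex{0,0,3,2,2} = 1
G(15) = mex{0,0,0,3,2} = 1
G(16) = mex{1,0,0,0,3} = 2
G(17) = mex{1,1,0,0,0} = 2
G(18) = mex{1,1,1,0,0} = 2
G(19) = mex{2,1,1,1,0} = 3
G(20) = mex{2,2,1,1,1} = 0
G(21) = mex{2,2,2,1,1} = 0
G(22) = mex{3,2,2,2,1} = 0
G_A(22) = 0.
Pile B, S = {2, 3, 4, 6, 9}:
n :  0  1  2  3  4  5  6  7  8  9 10 11 12 13 14 15 16 17
G :  0  0  1  1  2  2  3  3  0  4  1  5  2  0  3  1  4  2
G_B(17) = 2.
Pile C, S = {1, 2, 4, 5, 8}:
n :  0  1  2  3  4  5  6  7  8  9 10 11 12 13 14 15 16 17 18 19 20 21 22 23 24
G :  0  1  2  0  1  2  0  1  2  0  1  2  0  1  2  0  1  2  0  1  2  0  1  2  0
G_C(24) = 0.
Combined Grundy value = 0 ⊕ 2 ⊕ 0 = 2.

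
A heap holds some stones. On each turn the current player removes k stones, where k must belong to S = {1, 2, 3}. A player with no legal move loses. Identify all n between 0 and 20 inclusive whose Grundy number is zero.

G(0) = 0
G(1) = mex{0} = 1
G(2) = mex{1,0} = 2
G(3) = mex{2,1,0} = 3
G(4) = mex{3,2,1} = 0
G(5) = mex{0,3,2} = 1
G(6) = mex{1,0,3} = 2
G(7) = mex{2,1,0} = 3
G(8) = mex{3,2,1} = 0
G(9) = mex{0,3,2} = 1
G(10) = mex{1,0,3} = 2
G(11) = mex{2,1,0} = 3
G(12) = mex{3,2,1} = 0
G(13) = mex{0,3,2} = 1
G(14) = mex{1,0,3} = 2
G(15) = mex{2,1,0} = 3
G(16) = mex{3,2,1} = 0
G(17) = mex{0,3,2} = 1
G(18) = mex{1,0,3} = 2
G(19) = mex{2,1,0} = 3
G(20) = mex{3,2,1} = 0
P-positions are exactly the n with G(n) = 0.

0, 4, 8, 12, 16, 20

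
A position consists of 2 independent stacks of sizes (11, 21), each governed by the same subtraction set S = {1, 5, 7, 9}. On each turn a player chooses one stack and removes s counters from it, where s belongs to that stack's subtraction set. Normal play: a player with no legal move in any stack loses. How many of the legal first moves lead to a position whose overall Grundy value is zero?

0

All stacks use S = {1, 5, 7, 9}:
G(0) = 0
G(1) = mex{0} = 1
G(2) = mex{1} = 0
G(3) = mex{0} = 1
G(4) = mex{1} = 0
G(5) = mex{0,0} = 1
G(6) = mex{1,1} = 0
G(7) = mex{0,0,0} = 1
G(8) = mex{1,1,1} = 0
G(9) = mex{0,0,0,0} = 1
G(10) = mex{1,1,1,1} = 0
G(11) = mex{0,0,0,0} = 1
G(12) = mex{1,1,1,1} = 0
G(13) = mex{0,0,0,0} = 1
G(14) = mex{1,1,1,1} = 0
G(15) = mex{0,0,0,0} = 1
G(16) = mex{1,1,1,1} = 0
G(17) = mex{0,0,0,0} = 1
G(18) = mex{1,1,1,1} = 0
G(19) = mex{0,0,0,0} = 1
G(20) = mex{1,1,1,1} = 0
G(21) = mex{0,0,0,0} = 1
Stack A: G(11) = 1.
Stack B: G(21) = 1.
Combined Grundy value = 1 ⊕ 1 = 0.
A winning move leaves total XOR = 0, i.e. changes one component's Grundy value g to g ⊕ X where X is the current total.
Stack A: target g' = 1⊕0 = 1, but every legal move changes the Grundy value (mex property), so 0 moves.
Stack B: target g' = 1⊕0 = 1, but every legal move changes the Grundy value (mex property), so 0 moves.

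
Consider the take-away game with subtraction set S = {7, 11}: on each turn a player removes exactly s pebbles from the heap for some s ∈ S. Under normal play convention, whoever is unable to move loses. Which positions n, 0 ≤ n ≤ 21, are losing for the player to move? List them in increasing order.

G(0) = 0
G(1) = mex{} = 0
G(2) = mex{} = 0
G(3) = mex{} = 0
G(4) = mex{} = 0
G(5) = mex{} = 0
G(6) = mex{} = 0
G(7) = mex{0} = 1
G(8) = mex{0} = 1
G(9) = mex{0} = 1
G(10) = mex{0} = 1
G(11) = mex{0,0} = 1
G(12) = mex{0,0} = 1
G(13) = mex{0,0} = 1
G(14) = mex{1,0} = 2
G(15) = mex{1,0} = 2
G(16) = mex{1,0} = 2
G(17) = mex{1,0} = 2
G(18) = mex{1,1} = 0
G(19) = mex{1,1} = 0
G(20) = mex{1,1} = 0
G(21) = mex{2,1} = 0
P-positions are exactly the n with G(n) = 0.

0, 1, 2, 3, 4, 5, 6, 18, 19, 20, 21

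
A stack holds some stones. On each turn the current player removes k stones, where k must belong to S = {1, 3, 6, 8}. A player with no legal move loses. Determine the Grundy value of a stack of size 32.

1

n :  0  1  2  3  4  5  6  7  8  9 10 11 12 13 14 15 16 17 18 19 20 21 22 23 24 25 26 27 28 29 30 31 32
G :  0  1  0  1  0  1  2  3  2  0  1  0  1  0  1  2  3  2  0  1  0  1  0  1  2  3  2  0  1  0  1  0  1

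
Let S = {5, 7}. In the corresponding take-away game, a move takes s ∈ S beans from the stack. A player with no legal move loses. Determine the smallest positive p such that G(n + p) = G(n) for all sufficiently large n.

n :  0  1  2  3  4  5  6  7  8  9 10 11 12 13 14 15 16 17 18 19 20 21 22 23 24 25
G :  0  0  0  0  0  1  1  1  1  1  2  2  0  0  0  0  0  1  1  1  1  1  2  2  0  0
G(n+12) = G(n) holds for n = 0,…,6 (a full window of length max(S) = 7), so the sequence is purely periodic with period 12.

12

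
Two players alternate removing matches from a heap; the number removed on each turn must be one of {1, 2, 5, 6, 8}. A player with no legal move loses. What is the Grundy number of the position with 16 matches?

2

G(0) = 0
G(1) = mex{0} = 1
G(2) = mex{1,0} = 2
G(3) = mex{2,1} = 0
G(4) = mex{0,2} = 1
G(5) = mex{1,0,0} = 2
G(6) = mex{2,1,1,0} = 3
G(7) = mex{3,2,2,1} = 0
G(8) = mex{0,3,0,2,0} = 1
G(9) = mex{1,0,1,0,1} = 2
G(10) = mex{2,1,2,1,2} = 0
G(11) = mex{0,2,3,2,0} = 1
G(12) = mex{1,0,0,3,1} = 2
G(13) = mex{2,1,1,0,2} = 3
G(14) = mex{3,2,2,1,3} = 0
G(15) = mex{0,3,0,2,0} = 1
G(16) = mex{1,0,1,0,1} = 2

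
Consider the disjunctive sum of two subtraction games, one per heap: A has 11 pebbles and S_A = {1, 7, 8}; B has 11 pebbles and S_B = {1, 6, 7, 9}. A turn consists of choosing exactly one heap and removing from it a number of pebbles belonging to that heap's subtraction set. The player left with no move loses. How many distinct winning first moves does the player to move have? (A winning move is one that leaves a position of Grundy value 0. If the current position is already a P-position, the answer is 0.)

Heap A, S = {1, 7, 8}:
n :  0  1  2  3  4  5  6  7  8  9 10 11
G :  0  1  0  1  0  1  0  1  2  3  2  3
G_A(11) = 3.
Heap B, S = {1, 6, 7, 9}:
n :  0  1  2  3  4  5  6  7  8  9 10 11
G :  0  1  0  1  0  1  2  3  2  3  2  3
G_B(11) = 3.
Combined Grundy value = 3 ⊕ 3 = 0.
A winning move leaves total XOR = 0, i.e. changes one component's Grundy value g to g ⊕ X where X is the current total.
Heap A: target g' = 3⊕0 = 3, but every legal move changes the Grundy value (mex property), so 0 moves.
Heap B: target g' = 3⊕0 = 3, but every legal move changes the Grundy value (mex property), so 0 moves.

0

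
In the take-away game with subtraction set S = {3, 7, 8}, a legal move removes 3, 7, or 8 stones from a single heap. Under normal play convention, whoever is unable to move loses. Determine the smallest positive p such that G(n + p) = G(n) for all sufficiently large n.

5

G(0) = 0
G(1) = mex{} = 0
G(2) = mex{} = 0
G(3) = mex{0} = 1
G(4) = mex{0} = 1
G(5) = mex{0} = 1
G(6) = mex{1} = 0
G(7) = mex{1,0} = 2
G(8) = mex{1,0,0} = 2
G(9) = mex{0,0,0} = 1
G(10) = mex{2,1,0} = 3
G(11) = mex{2,1,1} = 0
G(12) = mex{1,1,1} = 0
G(13) = mex{3,0,1} = 2
G(14) = mex{0,2,0} = 1
G(15) = mex{0,2,2} = 1
G(16) = mex{2,1,2} = 0
G(17) = mex{1,3,1} = 0
G(18) = mex{1,0,3} = 2
G(19) = mex{0,0,0} = 1
G(20) = mex{0,2,0} = 1
G(21) = mex{2,1,2} = 0
G(22) = mex{1,1,1} = 0
G(23) = mex{1,0,1} = 2
G(24) = mex{0,0,0} = 1
G(25) = mex{0,2,0} = 1
From n = 11 onward G(n+5) = G(n); since this holds over max(S) = 8 consecutive positions the period is 5 (pre-period 11).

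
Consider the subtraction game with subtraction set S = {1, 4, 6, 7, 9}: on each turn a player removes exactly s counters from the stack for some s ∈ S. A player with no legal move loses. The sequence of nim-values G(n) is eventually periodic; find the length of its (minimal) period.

G(0) = 0
G(1) = mex{0} = 1
G(2) = mex{1} = 0
G(3) = mex{0} = 1
G(4) = mex{1,0} = 2
G(5) = mex{2,1} = 0
G(6) = mex{0,0,0} = 1
G(7) = mex{1,1,1,0} = 2
G(8) = mex{2,2,0,1} = 3
G(9) = mex{3,0,1,0,0} = 2
G(10) = mex{2,1,2,1,1} = 0
G(11) = mex{0,2,0,2,0} = 1
G(12) = mex{1,3,1,0,1} = 2
G(13) = mex{2,2,2,1,2} = 0
G(14) = mex{0,0,3,2,0} = 1
G(15) = mex{1,1,2,3,1} = 0
G(16) = mex{0,2,0,2,2} = 1
G(17) = mex{1,0,1,0,3} = 2
G(18) = mex{2,1,2,1,2} = 0
G(19) = mex{0,0,0,2,0} = 1
G(20) = mex{1,1,1,0,1} = 2
G(21) = mex{2,2,0,1,2} = 3
G(22) = mex{3,0,1,0,0} = 2
G(23) = mex{2,1,2,1,1} = 0
G(24) = mex{0,2,0,2,0} = 1
G(25) = mex{1,3,1,0,1} = 2
G(26) = mex{2,2,2,1,2} = 0
G(27) = mex{0,0,3,2,0} = 1
G(n+13) = G(n) holds for n = 0,…,8 (a full window of length max(S) = 9), so the sequence is purely periodic with period 13.

13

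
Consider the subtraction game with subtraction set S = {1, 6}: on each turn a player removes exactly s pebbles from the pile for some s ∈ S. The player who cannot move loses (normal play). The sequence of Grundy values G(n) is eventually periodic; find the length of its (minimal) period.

7

G(0) = 0
G(1) = mex{0} = 1
G(2) = mex{1} = 0
G(3) = mex{0} = 1
G(4) = mex{1} = 0
G(5) = mex{0} = 1
G(6) = mex{1,0} = 2
G(7) = mex{2,1} = 0
G(8) = mex{0,0} = 1
G(9) = mex{1,1} = 0
G(10) = mex{0,0} = 1
G(11) = mex{1,1} = 0
G(12) = mex{0,2} = 1
G(13) = mex{1,0} = 2
G(14) = mex{2,1} = 0
G(15) = mex{0,0} = 1
G(n+7) = G(n) holds for n = 0,…,5 (a full window of length max(S) = 6), so the sequence is purely periodic with period 7.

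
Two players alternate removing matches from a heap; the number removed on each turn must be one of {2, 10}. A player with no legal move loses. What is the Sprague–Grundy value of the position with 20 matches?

0

n :  0  1  2  3  4  5  6  7  8  9 10 11 12 13 14 15 16 17 18 19 20
G :  0  0  1  1  0  0  1  1  0  0  1  1  0  0  1  1  0  0  1  1  0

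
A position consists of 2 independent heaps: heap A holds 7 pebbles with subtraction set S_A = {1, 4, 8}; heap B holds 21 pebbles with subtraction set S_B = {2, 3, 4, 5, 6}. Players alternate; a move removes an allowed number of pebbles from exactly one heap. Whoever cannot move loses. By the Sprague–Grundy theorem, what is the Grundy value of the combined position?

2

Heap A, S = {1, 4, 8}:
G(0) = 0
G(1) = mex{0} = 1
G(2) = mex{1} = 0
G(3) = mex{0} = 1
G(4) = mex{1,0} = 2
G(5) = mex{2,1} = 0
G(6) = mex{0,0} = 1
G(7) = mex{1,1} = 0
G_A(7) = 0.
Heap B, S = {2, 3, 4, 5, 6}:
G(0) = 0
G(1) = mex{} = 0
G(2) = mex{0} = 1
G(3) = mex{0,0} = 1
G(4) = mex{1,0,0} = 2
G(5) = mex{1,1,0,0} = 2
G(6) = mex{2,1,1,0,0} = 3
G(7) = mex{2,2,1,1,0} = 3
G(8) = mex{3,2,2,1,1} = 0
G(9) = mex{3,3,2,2,1} = 0
G(10) = mex{0,3,3,2,2} = 1
G(11) = mex{0,0,3,3,2} = 1
G(12) = mex{1,0,0,3,3} = 2
G(13) = mex{1,1,0,0,3} = 2
G(14) = mex{2,1,1,0,0} = 3
G(15) = mex{2,2,1,1,0} = 3
G(16) = mex{3,2,2,1,1} = 0
G(17) = mex{3,3,2,2,1} = 0
G(18) = mex{0,3,3,2,2} = 1
G(19) = mex{0,0,3,3,2} = 1
G(20) = mex{1,0,0,3,3} = 2
G(21) = mex{1,1,0,0,3} = 2
G_B(21) = 2.
Combined Grundy value = 0 ⊕ 2 = 2.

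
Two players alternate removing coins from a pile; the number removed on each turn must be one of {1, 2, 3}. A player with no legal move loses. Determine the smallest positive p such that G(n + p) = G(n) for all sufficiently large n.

4

G(0) = 0
G(1) = mex{0} = 1
G(2) = mex{1,0} = 2
G(3) = mex{2,1,0} = 3
G(4) = mex{3,2,1} = 0
G(5) = mex{0,3,2} = 1
G(6) = mex{1,0,3} = 2
G(7) = mex{2,1,0} = 3
G(8) = mex{3,2,1} = 0
G(9) = mex{0,3,2} = 1
G(10) = mex{1,0,3} = 2
G(11) = mex{2,1,0} = 3
G(12) = mex{3,2,1} = 0
G(13) = mex{0,3,2} = 1
G(14) = mex{1,0,3} = 2
G(n+4) = G(n) holds for n = 0,…,2 (a full window of length max(S) = 3), so the sequence is purely periodic with period 4.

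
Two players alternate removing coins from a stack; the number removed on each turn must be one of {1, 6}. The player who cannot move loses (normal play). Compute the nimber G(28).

n :  0  1  2  3  4  5  6  7  8  9 10 11 12 13 14 15 16 17 18 19 20 21 22 23 24 25 26 27 28
G :  0  1  0  1  0  1  2  0  1  0  1  0  1  2  0  1  0  1  0  1  2  0  1  0  1  0  1  2  0

0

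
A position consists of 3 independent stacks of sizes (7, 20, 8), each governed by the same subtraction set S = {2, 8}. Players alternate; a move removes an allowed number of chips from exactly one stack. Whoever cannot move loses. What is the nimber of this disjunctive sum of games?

All stacks use S = {2, 8}:
G(0) = 0
G(1) = mex{} = 0
G(2) = mex{0} = 1
G(3) = mex{0} = 1
G(4) = mex{1} = 0
G(5) = mex{1} = 0
G(6) = mex{0} = 1
G(7) = mex{0} = 1
G(8) = mex{1,0} = 2
G(9) = mex{1,0} = 2
G(10) = mex{2,1} = 0
G(11) = mex{2,1} = 0
G(12) = mex{0,0} = 1
G(13) = mex{0,0} = 1
G(14) = mex{1,1} = 0
G(15) = mex{1,1} = 0
G(16) = mex{0,2} = 1
G(17) = mex{0,2} = 1
G(18) = mex{1,0} = 2
G(19) = mex{1,0} = 2
G(20) = mex{2,1} = 0
Stack A: G(7) = 1.
Stack B: G(20) = 0.
Stack C: G(8) = 2.
Combined Grundy value = 1 ⊕ 0 ⊕ 2 = 3.

3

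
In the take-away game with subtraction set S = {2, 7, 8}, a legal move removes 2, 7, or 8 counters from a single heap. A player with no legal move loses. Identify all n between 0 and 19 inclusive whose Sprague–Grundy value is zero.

0, 1, 4, 5, 10, 14, 15, 19

n :  0  1  2  3  4  5  6  7  8  9 10 11 12 13 14 15 16 17 18 19
G :  0  0  1  1  0  0  1  1  2  2  0  3  1  2  0  0  1  1  2  0
P-positions are exactly the n with G(n) = 0.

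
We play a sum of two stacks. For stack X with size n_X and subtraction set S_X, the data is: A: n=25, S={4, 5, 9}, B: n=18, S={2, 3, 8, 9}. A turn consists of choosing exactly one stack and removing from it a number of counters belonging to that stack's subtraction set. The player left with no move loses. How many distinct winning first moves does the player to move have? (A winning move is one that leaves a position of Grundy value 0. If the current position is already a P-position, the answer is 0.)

Stack A, S = {4, 5, 9}:
n :  0  1  2  3  4  5  6  7  8  9 10 11 12 13 14 15 16 17 18 19 20 21 22 23 24 25
G :  0  0  0  0  1  1  1  1  2  2  2  2  3  0  0  0  0  1  1  1  1  2  2  2  2  3
G_A(25) = 3.
Stack B, S = {2, 3, 8, 9}:
G(0) = 0
G(1) = mex{} = 0
G(2) = mex{0} = 1
G(3) = mex{0,0} = 1
G(4) = mex{1,0} = 2
G(5) = mex{1,1} = 0
G(6) = mex{2,1} = 0
G(7) = mex{0,2} = 1
G(8) = mex{0,0,0} = 1
G(9) = mex{1,0,0,0} = 2
G(10) = mex{1,1,1,0} = 2
G(11) = mex{2,1,1,1} = 0
G(12) = mex{2,2,2,1} = 0
G(13) = mex{0,2,0,2} = 1
G(14) = mex{0,0,0,0} = 1
G(15) = mex{1,0,1,0} = 2
G(16) = mex{1,1,1,1} = 0
G(17) = mex{2,1,2,1} = 0
G(18) = mex{0,2,2,2} = 1
G_B(18) = 1.
Combined Grundy value = 3 ⊕ 1 = 2.
A winning move leaves total XOR = 0, i.e. changes one component's Grundy value g to g ⊕ X where X is the current total.
Stack A: need g' = 3⊕2 = 1. Options: 25−4→G=2, 25−5→G=1, 25−9→G=0. Hits: 1.
Stack B: need g' = 1⊕2 = 3. Options: 18−2→G=0, 18−3→G=2, 18−8→G=2, 18−9→G=2. Hits: 0.

1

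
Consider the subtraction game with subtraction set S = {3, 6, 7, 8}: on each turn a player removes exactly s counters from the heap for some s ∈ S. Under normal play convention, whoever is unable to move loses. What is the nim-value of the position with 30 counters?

n :  0  1  2  3  4  5  6  7  8  9 10 11 12 13 14 15 16 17 18 19 20 21 22 23 24 25 26 27 28 29 30
G :  0  0  0  1  1  1  2  2  2  3  3  0  0  0  1  1  1  2  2  2  3  3  0  0  0  1  1  1  2  2  2

2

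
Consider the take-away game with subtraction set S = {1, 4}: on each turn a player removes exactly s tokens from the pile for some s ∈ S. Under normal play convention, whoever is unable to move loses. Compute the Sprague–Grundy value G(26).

G(0) = 0
G(1) = mex{0} = 1
G(2) = mex{1} = 0
G(3) = mex{0} = 1
G(4) = mex{1,0} = 2
G(5) = mex{2,1} = 0
G(6) = mex{0,0} = 1
G(7) = mex{1,1} = 0
G(8) = mex{0,2} = 1
G(9) = mex{1,0} = 2
G(10) = mex{2,1} = 0
G(11) = mex{0,0} = 1
G(12) = mex{1,1} = 0
G(13) = mex{0,2} = 1
G(14) = mex{1,0} = 2
G(15) = mex{2,1} = 0
G(16) = mex{0,0} = 1
G(17) = mex{1,1} = 0
G(18) = mex{0,2} = 1
G(19) = mex{1,0} = 2
G(20) = mex{2,1} = 0
G(21) = mex{0,0} = 1
G(22) = mex{1,1} = 0
G(23) = mex{0,2} = 1
G(24) = mex{1,0} = 2
G(25) = mex{2,1} = 0
G(26) = mex{0,0} = 1

1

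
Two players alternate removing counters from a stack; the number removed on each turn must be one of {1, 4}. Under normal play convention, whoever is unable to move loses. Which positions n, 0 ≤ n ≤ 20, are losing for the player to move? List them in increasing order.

0, 2, 5, 7, 10, 12, 15, 17, 20

G(0) = 0
G(1) = mex{0} = 1
G(2) = mex{1} = 0
G(3) = mex{0} = 1
G(4) = mex{1,0} = 2
G(5) = mex{2,1} = 0
G(6) = mex{0,0} = 1
G(7) = mex{1,1} = 0
G(8) = mex{0,2} = 1
G(9) = mex{1,0} = 2
G(10) = mex{2,1} = 0
G(11) = mex{0,0} = 1
G(12) = mex{1,1} = 0
G(13) = mex{0,2} = 1
G(14) = mex{1,0} = 2
G(15) = mex{2,1} = 0
G(16) = mex{0,0} = 1
G(17) = mex{1,1} = 0
G(18) = mex{0,2} = 1
G(19) = mex{1,0} = 2
G(20) = mex{2,1} = 0
P-positions are exactly the n with G(n) = 0.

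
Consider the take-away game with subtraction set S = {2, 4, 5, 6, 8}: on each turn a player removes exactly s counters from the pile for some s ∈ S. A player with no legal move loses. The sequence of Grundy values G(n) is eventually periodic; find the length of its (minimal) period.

10

G(0) = 0
G(1) = mex{} = 0
G(2) = mex{0} = 1
G(3) = mex{0} = 1
G(4) = mex{1,0} = 2
G(5) = mex{1,0,0} = 2
G(6) = mex{2,1,0,0} = 3
G(7) = mex{2,1,1,0} = 3
G(8) = mex{3,2,1,1,0} = 4
G(9) = mex{3,2,2,1,0} = 4
G(10) = mex{4,3,2,2,1} = 0
G(11) = mex{4,3,3,2,1} = 0
G(12) = mex{0,4,3,3,2} = 1
G(13) = mex{0,4,4,3,2} = 1
G(14) = mex{1,0,4,4,3} = 2
G(15) = mex{1,0,0,4,3} = 2
G(16) = mex{2,1,0,0,4} = 3
G(17) = mex{2,1,1,0,4} = 3
G(18) = mex{3,2,1,1,0} = 4
G(19) = mex{3,2,2,1,0} = 4
G(20) = mex{4,3,2,2,1} = 0
G(21) = mex{4,3,3,2,1} = 0
G(n+10) = G(n) holds for n = 0,…,7 (a full window of length max(S) = 8), so the sequence is purely periodic with period 10.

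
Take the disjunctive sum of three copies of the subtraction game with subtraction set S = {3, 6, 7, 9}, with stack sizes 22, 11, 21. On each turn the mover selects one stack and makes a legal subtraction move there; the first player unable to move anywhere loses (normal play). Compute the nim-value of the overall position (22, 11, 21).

3

All stacks use S = {3, 6, 7, 9}:
G(0) = 0
G(1) = mex{} = 0
G(2) = mex{} = 0
G(3) = mex{0} = 1
G(4) = mex{0} = 1
G(5) = mex{0} = 1
G(6) = mex{1,0} = 2
G(7) = mex{1,0,0} = 2
G(8) = mex{1,0,0} = 2
G(9) = mex{2,1,0,0} = 3
G(10) = mex{2,1,1,0} = 3
G(11) = mex{2,1,1,0} = 3
G(12) = mex{3,2,1,1} = 0
G(13) = mex{3,2,2,1} = 0
G(14) = mex{3,2,2,1} = 0
G(15) = mex{0,3,2,2} = 1
G(16) = mex{0,3,3,2} = 1
G(17) = mex{0,3,3,2} = 1
G(18) = mex{1,0,3,3} = 2
G(19) = mex{1,0,0,3} = 2
G(20) = mex{1,0,0,3} = 2
G(21) = mex{2,1,0,0} = 3
G(22) = mex{2,1,1,0} = 3
Stack A: G(22) = 3.
Stack B: G(11) = 3.
Stack C: G(21) = 3.
Combined Grundy value = 3 ⊕ 3 ⊕ 3 = 3.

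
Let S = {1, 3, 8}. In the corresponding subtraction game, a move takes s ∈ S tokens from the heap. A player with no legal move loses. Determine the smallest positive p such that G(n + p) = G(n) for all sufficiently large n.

n :  0  1  2  3  4  5  6  7  8  9 10 11 12 13 14 15 16 17 18 19 20 21 22 23
G :  0  1  0  1  0  1  0  1  2  3  2  0  1  0  1  0  1  0  1  2  3  2  0  1
G(n+11) = G(n) holds for n = 0,…,7 (a full window of length max(S) = 8), so the sequence is purely periodic with period 11.

11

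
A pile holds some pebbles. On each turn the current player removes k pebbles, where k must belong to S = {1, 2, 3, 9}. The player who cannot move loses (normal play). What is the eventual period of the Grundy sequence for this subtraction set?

G(0) = 0
G(1) = mex{0} = 1
G(2) = mex{1,0} = 2
G(3) = mex{2,1,0} = 3
G(4) = mex{3,2,1} = 0
G(5) = mex{0,3,2} = 1
G(6) = mex{1,0,3} = 2
G(7) = mex{2,1,0} = 3
G(8) = mex{3,2,1} = 0
G(9) = mex{0,3,2,0} = 1
G(10) = mex{1,0,3,1} = 2
G(11) = mex{2,1,0,2} = 3
G(12) = mex{3,2,1,3} = 0
G(13) = mex{0,3,2,0} = 1
G(14) = mex{1,0,3,1} = 2
G(n+4) = G(n) holds for n = 0,…,8 (a full window of length max(S) = 9), so the sequence is purely periodic with period 4.

4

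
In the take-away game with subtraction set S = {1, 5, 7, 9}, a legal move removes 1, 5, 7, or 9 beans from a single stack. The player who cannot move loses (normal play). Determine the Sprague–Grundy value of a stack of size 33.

n :  0  1  2  3  4  5  6  7  8  9 10 11 12 13 14 15 16 17 18 19 20 21 22 23 24 25 26 27 28 29 30 31 32 33
G :  0  1  0  1  0  1  0  1  0  1  0  1  0  1  0  1  0  1  0  1  0  1  0  1  0  1  0  1  0  1  0  1  0  1

1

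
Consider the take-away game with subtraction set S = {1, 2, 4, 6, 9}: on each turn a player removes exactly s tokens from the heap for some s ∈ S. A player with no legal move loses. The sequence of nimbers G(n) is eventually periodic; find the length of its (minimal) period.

G(0) = 0
G(1) = mex{0} = 1
G(2) = mex{1,0} = 2
G(3) = mex{2,1} = 0
G(4) = mex{0,2,0} = 1
G(5) = mex{1,0,1} = 2
G(6) = mex{2,1,2,0} = 3
G(7) = mex{3,2,0,1} = 4
G(8) = mex{4,3,1,2} = 0
G(9) = mex{0,4,2,0,0} = 1
G(10) = mex{1,0,3,1,1} = 2
G(11) = mex{2,1,4,2,2} = 0
G(12) = mex{0,2,0,3,0} = 1
G(13) = mex{1,0,1,4,1} = 2
G(14) = mex{2,1,2,0,2} = 3
G(15) = mex{3,2,0,1,3} = 4
G(16) = mex{4,3,1,2,4} = 0
G(17) = mex{0,4,2,0,0} = 1
G(18) = mex{1,0,3,1,1} = 2
G(n+8) = G(n) holds for n = 0,…,8 (a full window of length max(S) = 9), so the sequence is purely periodic with period 8.

8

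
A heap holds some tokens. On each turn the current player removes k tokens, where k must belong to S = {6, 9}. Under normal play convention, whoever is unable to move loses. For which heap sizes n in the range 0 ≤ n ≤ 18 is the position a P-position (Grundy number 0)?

0, 1, 2, 3, 4, 5, 15, 16, 17, 18

G(0) = 0
G(1) = mex{} = 0
G(2) = mex{} = 0
G(3) = mex{} = 0
G(4) = mex{} = 0
G(5) = mex{} = 0
G(6) = mex{0} = 1
G(7) = mex{0} = 1
G(8) = mex{0} = 1
G(9) = mex{0,0} = 1
G(10) = mex{0,0} = 1
G(11) = mex{0,0} = 1
G(12) = mex{1,0} = 2
G(13) = mex{1,0} = 2
G(14) = mex{1,0} = 2
G(15) = mex{1,1} = 0
G(16) = mex{1,1} = 0
G(17) = mex{1,1} = 0
G(18) = mex{2,1} = 0
P-positions are exactly the n with G(n) = 0.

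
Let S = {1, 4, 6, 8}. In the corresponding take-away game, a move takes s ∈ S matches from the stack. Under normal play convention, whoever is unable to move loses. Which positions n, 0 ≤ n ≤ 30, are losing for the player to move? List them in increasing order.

0, 2, 5, 7, 12, 14, 17, 19, 24, 26, 29

G(0) = 0
G(1) = mex{0} = 1
G(2) = mex{1} = 0
G(3) = mex{0} = 1
G(4) = mex{1,0} = 2
G(5) = mex{2,1} = 0
G(6) = mex{0,0,0} = 1
G(7) = mex{1,1,1} = 0
G(8) = mex{0,2,0,0} = 1
G(9) = mex{1,0,1,1} = 2
G(10) = mex{2,1,2,0} = 3
G(11) = mex{3,0,0,1} = 2
G(12) = mex{2,1,1,2} = 0
G(13) = mex{0,2,0,0} = 1
G(14) = mex{1,3,1,1} = 0
G(15) = mex{0,2,2,0} = 1
G(16) = mex{1,0,3,1} = 2
G(17) = mex{2,1,2,2} = 0
G(18) = mex{0,0,0,3} = 1
G(19) = mex{1,1,1,2} = 0
G(20) = mex{0,2,0,0} = 1
G(21) = mex{1,0,1,1} = 2
G(22) = mex{2,1,2,0} = 3
G(23) = mex{3,0,0,1} = 2
G(24) = mex{2,1,1,2} = 0
G(25) = mex{0,2,0,0} = 1
G(26) = mex{1,3,1,1} = 0
G(27) = mex{0,2,2,0} = 1
G(28) = mex{1,0,3,1} = 2
G(29) = mex{2,1,2,2} = 0
G(30) = mex{0,0,0,3} = 1
P-positions are exactly the n with G(n) = 0.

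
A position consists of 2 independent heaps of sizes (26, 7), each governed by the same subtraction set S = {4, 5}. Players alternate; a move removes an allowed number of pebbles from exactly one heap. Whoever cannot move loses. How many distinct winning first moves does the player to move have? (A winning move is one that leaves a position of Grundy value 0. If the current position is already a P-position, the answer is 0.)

1

All heaps use S = {4, 5}:
n :  0  1  2  3  4  5  6  7  8  9 10 11 12 13 14 15 16 17 18 19 20 21 22 23 24 25 26
G :  0  0  0  0  1  1  1  1  2  0  0  0  0  1  1  1  1  2  0  0  0  0  1  1  1  1  2
Heap A: G(26) = 2.
Heap B: G(7) = 1.
Combined Grundy value = 2 ⊕ 1 = 3.
A winning move leaves total XOR = 0, i.e. changes one component's Grundy value g to g ⊕ X where X is the current total.
Heap A: need g' = 2⊕3 = 1. Options: 26−4→G=1, 26−5→G=0. Hits: 1.
Heap B: need g' = 1⊕3 = 2. Options: 7−4→G=0, 7−5→G=0. Hits: 0.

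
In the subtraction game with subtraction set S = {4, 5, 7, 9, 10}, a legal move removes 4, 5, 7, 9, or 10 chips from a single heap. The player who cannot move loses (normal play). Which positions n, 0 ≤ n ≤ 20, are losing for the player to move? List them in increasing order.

n :  0  1  2  3  4  5  6  7  8  9 10 11 12 13 14 15 16 17 18 19 20
G :  0  0  0  0  1  1  1  1  2  2  2  2  3  3  0  0  0  0  1  1  1
P-positions are exactly the n with G(n) = 0.

0, 1, 2, 3, 14, 15, 16, 17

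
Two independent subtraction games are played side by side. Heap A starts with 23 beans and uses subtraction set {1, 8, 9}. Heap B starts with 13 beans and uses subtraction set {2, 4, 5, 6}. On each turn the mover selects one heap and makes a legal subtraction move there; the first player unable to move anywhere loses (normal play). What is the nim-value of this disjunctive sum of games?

Heap A, S = {1, 8, 9}:
G(0) = 0
G(1) = mex{0} = 1
G(2) = mex{1} = 0
G(3) = mex{0} = 1
G(4) = mex{1} = 0
G(5) = mex{0} = 1
G(6) = mex{1} = 0
G(7) = mex{0} = 1
G(8) = mex{1,0} = 2
G(9) = mex{2,1,0} = 3
G(10) = mex{3,0,1} = 2
G(11) = mex{2,1,0} = 3
G(12) = mex{3,0,1} = 2
G(13) = mex{2,1,0} = 3
G(14) = mex{3,0,1} = 2
G(15) = mex{2,1,0} = 3
G(16) = mex{3,2,1} = 0
G(17) = mex{0,3,2} = 1
G(18) = mex{1,2,3} = 0
G(19) = mex{0,3,2} = 1
G(20) = mex{1,2,3} = 0
G(21) = mex{0,3,2} = 1
G(22) = mex{1,2,3} = 0
G(23) = mex{0,3,2} = 1
G_A(23) = 1.
Heap B, S = {2, 4, 5, 6}:
n :  0  1  2  3  4  5  6  7  8  9 10 11 12 13
G :  0  0  1  1  2  2  3  3  0  0  1  1  2  2
G_B(13) = 2.
Combined Grundy value = 1 ⊕ 2 = 3.

3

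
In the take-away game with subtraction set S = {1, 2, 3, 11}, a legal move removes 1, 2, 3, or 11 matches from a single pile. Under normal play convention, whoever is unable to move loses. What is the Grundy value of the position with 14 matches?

2

G(0) = 0
G(1) = mex{0} = 1
G(2) = mex{1,0} = 2
G(3) = mex{2,1,0} = 3
G(4) = mex{3,2,1} = 0
G(5) = mex{0,3,2} = 1
G(6) = mex{1,0,3} = 2
G(7) = mex{2,1,0} = 3
G(8) = mex{3,2,1} = 0
G(9) = mex{0,3,2} = 1
G(10) = mex{1,0,3} = 2
G(11) = mex{2,1,0,0} = 3
G(12) = mex{3,2,1,1} = 0
G(13) = mex{0,3,2,2} = 1
G(14) = mex{1,0,3,3} = 2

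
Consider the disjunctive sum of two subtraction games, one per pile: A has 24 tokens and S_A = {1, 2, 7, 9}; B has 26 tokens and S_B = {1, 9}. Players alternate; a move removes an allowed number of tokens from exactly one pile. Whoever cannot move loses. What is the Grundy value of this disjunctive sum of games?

Pile A, S = {1, 2, 7, 9}:
n :  0  1  2  3  4  5  6  7  8  9 10 11 12 13 14 15 16 17 18 19 20 21 22 23 24
G :  0  1  2  0  1  2  0  1  2  3  4  0  1  2  0  1  2  0  1  2  3  4  0  1  2
G_A(24) = 2.
Pile B, S = {1, 9}:
n :  0  1  2  3  4  5  6  7  8  9 10 11 12 13 14 15 16 17 18 19 20 21 22 23 24 25 26
G :  0  1  0  1  0  1  0  1  0  1  0  1  0  1  0  1  0  1  0  1  0  1  0  1  0  1  0
G_B(26) = 0.
Combined Grundy value = 2 ⊕ 0 = 2.

2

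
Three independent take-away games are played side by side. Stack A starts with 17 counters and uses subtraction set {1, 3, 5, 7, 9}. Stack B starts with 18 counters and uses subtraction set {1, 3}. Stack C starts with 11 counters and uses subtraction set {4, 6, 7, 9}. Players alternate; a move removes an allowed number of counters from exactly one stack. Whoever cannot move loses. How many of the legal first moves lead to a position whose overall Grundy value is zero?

Stack A, S = {1, 3, 5, 7, 9}:
n :  0  1  2  3  4  5  6  7  8  9 10 11 12 13 14 15 16 17
G :  0  1  0  1  0  1  0  1  0  1  0  1  0  1  0  1  0  1
G_A(17) = 1.
Stack B, S = {1, 3}:
n :  0  1  2  3  4  5  6  7  8  9 10 11 12 13 14 15 16 17 18
G :  0  1  0  1  0  1  0  1  0  1  0  1  0  1  0  1  0  1  0
G_B(18) = 0.
Stack C, S = {4, 6, 7, 9}:
n :  0  1  2  3  4  5  6  7  8  9 10 11
G :  0  0  0  0  1  1  1  1  2  2  2  2
G_C(11) = 2.
Combined Grundy value = 1 ⊕ 0 ⊕ 2 = 3.
A winning move leaves total XOR = 0, i.e. changes one component's Grundy value g to g ⊕ X where X is the current total.
Stack A: need g' = 1⊕3 = 2. Options: 17−1→G=0, 17−3→G=0, 17−5→G=0, 17−7→G=0, 17−9→G=0. Hits: 0.
Stack B: need g' = 0⊕3 = 3. Options: 18−1→G=1, 18−3→G=1. Hits: 0.
Stack C: need g' = 2⊕3 = 1. Options: 11−4→G=1, 11−6→G=1, 11−7→G=1, 11−9→G=0. Hits: 3.

3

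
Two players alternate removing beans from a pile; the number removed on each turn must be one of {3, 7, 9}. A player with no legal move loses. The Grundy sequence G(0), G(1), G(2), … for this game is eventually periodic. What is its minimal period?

n :  0  1  2  3  4  5  6  7  8  9 10 11 12 13 14 15 16 17 18 19 20 21 22 23 24 25 26
G :  0  0  0  1  1  1  0  2  2  1  3  3  0  2  0  1  0  1  0  1  0  1  0  1  0  1  0
From n = 14 onward G(n+2) = G(n); since this holds over max(S) = 9 consecutive positions the period is 2 (pre-period 14).

2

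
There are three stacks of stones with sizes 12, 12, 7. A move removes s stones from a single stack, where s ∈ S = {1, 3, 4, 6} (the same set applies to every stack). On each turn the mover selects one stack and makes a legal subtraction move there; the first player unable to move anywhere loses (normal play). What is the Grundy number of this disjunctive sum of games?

0

All stacks use S = {1, 3, 4, 6}:
n :  0  1  2  3  4  5  6  7  8  9 10 11 12
G :  0  1  0  1  2  3  2  0  1  0  1  2  3
Stack A: G(12) = 3.
Stack B: G(12) = 3.
Stack C: G(7) = 0.
Combined Grundy value = 3 ⊕ 3 ⊕ 0 = 0.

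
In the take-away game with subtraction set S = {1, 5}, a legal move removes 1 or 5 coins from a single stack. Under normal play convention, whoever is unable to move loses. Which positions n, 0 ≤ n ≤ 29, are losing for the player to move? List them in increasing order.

n :  0  1  2  3  4  5  6  7  8  9 10 11 12 13 14 15 16 17 18 19 20 21 22 23 24 25 26 27 28 29
G :  0  1  0  1  0  1  0  1  0  1  0  1  0  1  0  1  0  1  0  1  0  1  0  1  0  1  0  1  0  1
P-positions are exactly the n with G(n) = 0.

0, 2, 4, 6, 8, 10, 12, 14, 16, 18, 20, 22, 24, 26, 28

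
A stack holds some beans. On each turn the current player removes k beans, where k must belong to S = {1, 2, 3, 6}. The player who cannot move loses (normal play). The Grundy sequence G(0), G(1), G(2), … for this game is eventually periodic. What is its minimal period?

4

G(0) = 0
G(1) = mex{0} = 1
G(2) = mex{1,0} = 2
G(3) = mex{2,1,0} = 3
G(4) = mex{3,2,1} = 0
G(5) = mex{0,3,2} = 1
G(6) = mex{1,0,3,0} = 2
G(7) = mex{2,1,0,1} = 3
G(8) = mex{3,2,1,2} = 0
G(9) = mex{0,3,2,3} = 1
G(10) = mex{1,0,3,0} = 2
G(11) = mex{2,1,0,1} = 3
G(12) = mex{3,2,1,2} = 0
G(13) = mex{0,3,2,3} = 1
G(14) = mex{1,0,3,0} = 2
G(n+4) = G(n) holds for n = 0,…,5 (a full window of length max(S) = 6), so the sequence is purely periodic with period 4.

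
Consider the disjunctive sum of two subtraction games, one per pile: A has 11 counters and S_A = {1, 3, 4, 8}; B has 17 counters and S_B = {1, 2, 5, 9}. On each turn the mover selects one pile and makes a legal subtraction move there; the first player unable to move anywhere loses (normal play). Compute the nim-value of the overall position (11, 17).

3

Pile A, S = {1, 3, 4, 8}:
n :  0  1  2  3  4  5  6  7  8  9 10 11
G :  0  1  0  1  2  3  2  0  1  0  1  2
G_A(11) = 2.
Pile B, S = {1, 2, 5, 9}:
G(0) = 0
G(1) = mex{0} = 1
G(2) = mex{1,0} = 2
G(3) = mex{2,1} = 0
G(4) = mex{0,2} = 1
G(5) = mex{1,0,0} = 2
G(6) = mex{2,1,1} = 0
G(7) = mex{0,2,2} = 1
G(8) = mex{1,0,0} = 2
G(9) = mex{2,1,1,0} = 3
G(10) = mex{3,2,2,1} = 0
G(11) = mex{0,3,0,2} = 1
G(12) = mex{1,0,1,0} = 2
G(13) = mex{2,1,2,1} = 0
G(14) = mex{0,2,3,2} = 1
G(15) = mex{1,0,0,0} = 2
G(16) = mex{2,1,1,1} = 0
G(17) = mex{0,2,2,2} = 1
G_B(17) = 1.
Combined Grundy value = 2 ⊕ 1 = 3.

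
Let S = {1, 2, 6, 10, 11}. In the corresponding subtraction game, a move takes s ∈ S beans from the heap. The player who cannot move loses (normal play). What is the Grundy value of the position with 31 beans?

n :  0  1  2  3  4  5  6  7  8  9 10 11 12 13 14 15 16 17 18 19 20 21 22 23 24 25 26 27 28 29 30 31
G :  0  1  2  0  1  2  3  0  1  2  3  4  0  1  2  0  1  2  3  0  1  2  3  4  0  1  2  0  1  2  3  0

0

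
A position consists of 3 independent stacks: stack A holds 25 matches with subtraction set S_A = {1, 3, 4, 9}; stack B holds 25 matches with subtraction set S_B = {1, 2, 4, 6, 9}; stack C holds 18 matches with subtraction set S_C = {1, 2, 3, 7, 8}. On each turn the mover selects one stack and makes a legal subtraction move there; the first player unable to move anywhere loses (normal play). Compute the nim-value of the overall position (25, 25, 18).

Stack A, S = {1, 3, 4, 9}:
G(0) = 0
G(1) = mex{0} = 1
G(2) = mex{1} = 0
G(3) = mex{0,0} = 1
G(4) = mex{1,1,0} = 2
G(5) = mex{2,0,1} = 3
G(6) = mex{3,1,0} = 2
G(7) = mex{2,2,1} = 0
G(8) = mex{0,3,2} = 1
G(9) = mex{1,2,3,0} = 4
G(10) = mex{4,0,2,1} = 3
G(11) = mex{3,1,0,0} = 2
G(12) = mex{2,4,1,1} = 0
G(13) = mex{0,3,4,2} = 1
G(14) = mex{1,2,3,3} = 0
G(15) = mex{0,0,2,2} = 1
G(16) = mex{1,1,0,0} = 2
G(17) = mex{2,0,1,1} = 3
G(18) = mex{3,1,0,4} = 2
G(19) = mex{2,2,1,3} = 0
G(20) = mex{0,3,2,2} = 1
G(21) = mex{1,2,3,0} = 4
G(22) = mex{4,0,2,1} = 3
G(23) = mex{3,1,0,0} = 2
G(24) = mex{2,4,1,1} = 0
G(25) = mex{0,3,4,2} = 1
G_A(25) = 1.
Stack B, S = {1, 2, 4, 6, 9}:
G(0) = 0
G(1) = mex{0} = 1
G(2) = mex{1,0} = 2
G(3) = mex{2,1} = 0
G(4) = mex{0,2,0} = 1
G(5) = mex{1,0,1} = 2
G(6) = mex{2,1,2,0} = 3
G(7) = mex{3,2,0,1} = 4
G(8) = mex{4,3,1,2} = 0
G(9) = mex{0,4,2,0,0} = 1
G(10) = mex{1,0,3,1,1} = 2
G(11) = mex{2,1,4,2,2} = 0
G(12) = mex{0,2,0,3,0} = 1
G(13) = mex{1,0,1,4,1} = 2
G(14) = mex{2,1,2,0,2} = 3
G(15) = mex{3,2,0,1,3} = 4
G(16) = mex{4,3,1,2,4} = 0
G(17) = mex{0,4,2,0,0} = 1
G(18) = mex{1,0,3,1,1} = 2
G(19) = mex{2,1,4,2,2} = 0
G(20) = mex{0,2,0,3,0} = 1
G(21) = mex{1,0,1,4,1} = 2
G(22) = mex{2,1,2,0,2} = 3
G(23) = mex{3,2,0,1,3} = 4
G(24) = mex{4,3,1,2,4} = 0
G(25) = mex{0,4,2,0,0} = 1
G_B(25) = 1.
Stack C, S = {1, 2, 3, 7, 8}:
G(0) = 0
G(1) = mex{0} = 1
G(2) = mex{1,0} = 2
G(3) = mex{2,1,0} = 3
G(4) = mex{3,2,1} = 0
G(5) = mex{0,3,2} = 1
G(6) = mex{1,0,3} = 2
G(7) = mex{2,1,0,0} = 3
G(8) = mex{3,2,1,1,0} = 4
G(9) = mex{4,3,2,2,1} = 0
G(10) = mex{0,4,3,3,2} = 1
G(11) = mex{1,0,4,0,3} = 2
G(12) = mex{2,1,0,1,0} = 3
G(13) = mex{3,2,1,2,1} = 0
G(14) = mex{0,3,2,3,2} = 1
G(15) = mex{1,0,3,4,3} = 2
G(16) = mex{2,1,0,0,4} = 3
G(17) = mex{3,2,1,1,0} = 4
G(18) = mex{4,3,2,2,1} = 0
G_C(18) = 0.
Combined Grundy value = 1 ⊕ 1 ⊕ 0 = 0.

0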